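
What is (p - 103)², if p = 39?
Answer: 4096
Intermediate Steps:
(p - 103)² = (39 - 103)² = (-64)² = 4096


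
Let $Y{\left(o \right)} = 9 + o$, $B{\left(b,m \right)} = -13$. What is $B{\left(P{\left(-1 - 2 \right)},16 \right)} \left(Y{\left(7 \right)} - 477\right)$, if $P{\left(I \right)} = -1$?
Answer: $5993$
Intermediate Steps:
$B{\left(P{\left(-1 - 2 \right)},16 \right)} \left(Y{\left(7 \right)} - 477\right) = - 13 \left(\left(9 + 7\right) - 477\right) = - 13 \left(16 - 477\right) = \left(-13\right) \left(-461\right) = 5993$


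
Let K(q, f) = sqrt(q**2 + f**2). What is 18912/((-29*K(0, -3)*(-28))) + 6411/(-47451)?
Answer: 24493781/3210851 ≈ 7.6284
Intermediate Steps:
K(q, f) = sqrt(f**2 + q**2)
18912/((-29*K(0, -3)*(-28))) + 6411/(-47451) = 18912/((-29*sqrt((-3)**2 + 0**2)*(-28))) + 6411/(-47451) = 18912/((-29*sqrt(9 + 0)*(-28))) + 6411*(-1/47451) = 18912/((-29*sqrt(9)*(-28))) - 2137/15817 = 18912/((-29*3*(-28))) - 2137/15817 = 18912/((-87*(-28))) - 2137/15817 = 18912/2436 - 2137/15817 = 18912*(1/2436) - 2137/15817 = 1576/203 - 2137/15817 = 24493781/3210851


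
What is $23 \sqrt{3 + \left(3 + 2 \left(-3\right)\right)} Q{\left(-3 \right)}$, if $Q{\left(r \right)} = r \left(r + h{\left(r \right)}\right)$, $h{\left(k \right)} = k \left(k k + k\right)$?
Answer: $0$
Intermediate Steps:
$h{\left(k \right)} = k \left(k + k^{2}\right)$ ($h{\left(k \right)} = k \left(k^{2} + k\right) = k \left(k + k^{2}\right)$)
$Q{\left(r \right)} = r \left(r + r^{2} \left(1 + r\right)\right)$
$23 \sqrt{3 + \left(3 + 2 \left(-3\right)\right)} Q{\left(-3 \right)} = 23 \sqrt{3 + \left(3 + 2 \left(-3\right)\right)} \left(-3\right)^{2} \left(1 - 3 \left(1 - 3\right)\right) = 23 \sqrt{3 + \left(3 - 6\right)} 9 \left(1 - -6\right) = 23 \sqrt{3 - 3} \cdot 9 \left(1 + 6\right) = 23 \sqrt{0} \cdot 9 \cdot 7 = 23 \cdot 0 \cdot 63 = 0 \cdot 63 = 0$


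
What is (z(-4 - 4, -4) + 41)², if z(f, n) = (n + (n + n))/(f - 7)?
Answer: 43681/25 ≈ 1747.2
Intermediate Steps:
z(f, n) = 3*n/(-7 + f) (z(f, n) = (n + 2*n)/(-7 + f) = (3*n)/(-7 + f) = 3*n/(-7 + f))
(z(-4 - 4, -4) + 41)² = (3*(-4)/(-7 + (-4 - 4)) + 41)² = (3*(-4)/(-7 - 8) + 41)² = (3*(-4)/(-15) + 41)² = (3*(-4)*(-1/15) + 41)² = (⅘ + 41)² = (209/5)² = 43681/25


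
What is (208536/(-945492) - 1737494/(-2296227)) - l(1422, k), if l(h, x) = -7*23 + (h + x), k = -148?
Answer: -201269214935993/180922021557 ≈ -1112.5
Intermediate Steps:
l(h, x) = -161 + h + x (l(h, x) = -161 + (h + x) = -161 + h + x)
(208536/(-945492) - 1737494/(-2296227)) - l(1422, k) = (208536/(-945492) - 1737494/(-2296227)) - (-161 + 1422 - 148) = (208536*(-1/945492) - 1737494*(-1/2296227)) - 1*1113 = (-17378/78791 + 1737494/2296227) - 1113 = 96995056948/180922021557 - 1113 = -201269214935993/180922021557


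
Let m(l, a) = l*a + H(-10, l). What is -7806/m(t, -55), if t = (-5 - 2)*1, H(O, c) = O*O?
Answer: -7806/485 ≈ -16.095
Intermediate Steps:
H(O, c) = O**2
t = -7 (t = -7*1 = -7)
m(l, a) = 100 + a*l (m(l, a) = l*a + (-10)**2 = a*l + 100 = 100 + a*l)
-7806/m(t, -55) = -7806/(100 - 55*(-7)) = -7806/(100 + 385) = -7806/485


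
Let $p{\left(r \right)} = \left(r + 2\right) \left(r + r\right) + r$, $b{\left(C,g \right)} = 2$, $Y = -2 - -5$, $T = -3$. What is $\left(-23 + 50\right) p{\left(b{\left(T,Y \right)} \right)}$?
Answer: $486$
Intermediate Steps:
$Y = 3$ ($Y = -2 + 5 = 3$)
$p{\left(r \right)} = r + 2 r \left(2 + r\right)$ ($p{\left(r \right)} = \left(2 + r\right) 2 r + r = 2 r \left(2 + r\right) + r = r + 2 r \left(2 + r\right)$)
$\left(-23 + 50\right) p{\left(b{\left(T,Y \right)} \right)} = \left(-23 + 50\right) 2 \left(5 + 2 \cdot 2\right) = 27 \cdot 2 \left(5 + 4\right) = 27 \cdot 2 \cdot 9 = 27 \cdot 18 = 486$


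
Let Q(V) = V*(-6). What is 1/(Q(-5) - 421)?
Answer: -1/391 ≈ -0.0025575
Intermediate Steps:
Q(V) = -6*V
1/(Q(-5) - 421) = 1/(-6*(-5) - 421) = 1/(30 - 421) = 1/(-391) = -1/391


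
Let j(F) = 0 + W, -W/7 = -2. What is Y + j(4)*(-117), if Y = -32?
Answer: -1670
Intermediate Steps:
W = 14 (W = -7*(-2) = 14)
j(F) = 14 (j(F) = 0 + 14 = 14)
Y + j(4)*(-117) = -32 + 14*(-117) = -32 - 1638 = -1670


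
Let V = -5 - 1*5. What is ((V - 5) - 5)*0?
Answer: 0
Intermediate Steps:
V = -10 (V = -5 - 5 = -10)
((V - 5) - 5)*0 = ((-10 - 5) - 5)*0 = (-15 - 5)*0 = -20*0 = 0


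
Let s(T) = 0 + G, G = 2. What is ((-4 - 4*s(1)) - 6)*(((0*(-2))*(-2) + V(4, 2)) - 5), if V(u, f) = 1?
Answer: 72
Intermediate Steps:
s(T) = 2 (s(T) = 0 + 2 = 2)
((-4 - 4*s(1)) - 6)*(((0*(-2))*(-2) + V(4, 2)) - 5) = ((-4 - 4*2) - 6)*(((0*(-2))*(-2) + 1) - 5) = ((-4 - 8) - 6)*((0*(-2) + 1) - 5) = (-12 - 6)*((0 + 1) - 5) = -18*(1 - 5) = -18*(-4) = 72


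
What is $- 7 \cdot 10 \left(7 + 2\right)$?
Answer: $-630$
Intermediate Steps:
$- 7 \cdot 10 \left(7 + 2\right) = - 7 \cdot 10 \cdot 9 = \left(-7\right) 90 = -630$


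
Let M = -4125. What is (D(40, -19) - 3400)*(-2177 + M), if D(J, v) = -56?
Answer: 21779712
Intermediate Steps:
(D(40, -19) - 3400)*(-2177 + M) = (-56 - 3400)*(-2177 - 4125) = -3456*(-6302) = 21779712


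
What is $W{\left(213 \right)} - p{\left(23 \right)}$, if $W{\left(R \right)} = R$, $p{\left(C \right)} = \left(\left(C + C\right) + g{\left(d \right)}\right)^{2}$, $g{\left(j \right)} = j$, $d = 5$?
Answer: $-2388$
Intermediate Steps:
$p{\left(C \right)} = \left(5 + 2 C\right)^{2}$ ($p{\left(C \right)} = \left(\left(C + C\right) + 5\right)^{2} = \left(2 C + 5\right)^{2} = \left(5 + 2 C\right)^{2}$)
$W{\left(213 \right)} - p{\left(23 \right)} = 213 - \left(5 + 2 \cdot 23\right)^{2} = 213 - \left(5 + 46\right)^{2} = 213 - 51^{2} = 213 - 2601 = -2388$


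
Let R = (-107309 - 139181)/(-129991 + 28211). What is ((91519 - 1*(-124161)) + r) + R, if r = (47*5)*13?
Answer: 2226309479/10178 ≈ 2.1874e+5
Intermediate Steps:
R = 24649/10178 (R = -246490/(-101780) = -246490*(-1/101780) = 24649/10178 ≈ 2.4218)
r = 3055 (r = 235*13 = 3055)
((91519 - 1*(-124161)) + r) + R = ((91519 - 1*(-124161)) + 3055) + 24649/10178 = ((91519 + 124161) + 3055) + 24649/10178 = (215680 + 3055) + 24649/10178 = 218735 + 24649/10178 = 2226309479/10178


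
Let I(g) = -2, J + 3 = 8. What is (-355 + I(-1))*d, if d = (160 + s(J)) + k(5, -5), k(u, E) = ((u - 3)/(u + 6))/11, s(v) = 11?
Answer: -7387401/121 ≈ -61053.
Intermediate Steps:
J = 5 (J = -3 + 8 = 5)
k(u, E) = (-3 + u)/(11*(6 + u)) (k(u, E) = ((-3 + u)/(6 + u))*(1/11) = (-3 + u)/(11*(6 + u)))
d = 20693/121 (d = (160 + 11) + (-3 + 5)/(11*(6 + 5)) = 171 + (1/11)*2/11 = 171 + (1/11)*(1/11)*2 = 171 + 2/121 = 20693/121 ≈ 171.02)
(-355 + I(-1))*d = (-355 - 2)*(20693/121) = -357*20693/121 = -7387401/121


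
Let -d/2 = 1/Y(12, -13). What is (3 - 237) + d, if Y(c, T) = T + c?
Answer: -232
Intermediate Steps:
d = 2 (d = -2/(-13 + 12) = -2/(-1) = -2*(-1) = 2)
(3 - 237) + d = (3 - 237) + 2 = -234 + 2 = -232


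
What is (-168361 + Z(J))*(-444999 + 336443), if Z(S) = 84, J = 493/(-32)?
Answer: 18267478012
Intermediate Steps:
J = -493/32 (J = 493*(-1/32) = -493/32 ≈ -15.406)
(-168361 + Z(J))*(-444999 + 336443) = (-168361 + 84)*(-444999 + 336443) = -168277*(-108556) = 18267478012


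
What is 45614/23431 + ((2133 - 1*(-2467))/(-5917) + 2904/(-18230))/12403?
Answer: 30511692259376506/15673854467254315 ≈ 1.9467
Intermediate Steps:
45614/23431 + ((2133 - 1*(-2467))/(-5917) + 2904/(-18230))/12403 = 45614*(1/23431) + ((2133 + 2467)*(-1/5917) + 2904*(-1/18230))*(1/12403) = 45614/23431 + (4600*(-1/5917) - 1452/9115)*(1/12403) = 45614/23431 + (-4600/5917 - 1452/9115)*(1/12403) = 45614/23431 - 50520484/53933455*1/12403 = 45614/23431 - 50520484/668936642365 = 30511692259376506/15673854467254315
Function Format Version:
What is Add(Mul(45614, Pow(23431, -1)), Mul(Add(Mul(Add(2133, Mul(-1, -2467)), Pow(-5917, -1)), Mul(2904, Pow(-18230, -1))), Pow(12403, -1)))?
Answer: Rational(30511692259376506, 15673854467254315) ≈ 1.9467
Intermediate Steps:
Add(Mul(45614, Pow(23431, -1)), Mul(Add(Mul(Add(2133, Mul(-1, -2467)), Pow(-5917, -1)), Mul(2904, Pow(-18230, -1))), Pow(12403, -1))) = Add(Mul(45614, Rational(1, 23431)), Mul(Add(Mul(Add(2133, 2467), Rational(-1, 5917)), Mul(2904, Rational(-1, 18230))), Rational(1, 12403))) = Add(Rational(45614, 23431), Mul(Add(Mul(4600, Rational(-1, 5917)), Rational(-1452, 9115)), Rational(1, 12403))) = Add(Rational(45614, 23431), Mul(Add(Rational(-4600, 5917), Rational(-1452, 9115)), Rational(1, 12403))) = Add(Rational(45614, 23431), Mul(Rational(-50520484, 53933455), Rational(1, 12403))) = Add(Rational(45614, 23431), Rational(-50520484, 668936642365)) = Rational(30511692259376506, 15673854467254315)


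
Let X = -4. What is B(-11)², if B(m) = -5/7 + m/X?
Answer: 3249/784 ≈ 4.1441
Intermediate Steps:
B(m) = -5/7 - m/4 (B(m) = -5/7 + m/(-4) = -5*⅐ + m*(-¼) = -5/7 - m/4)
B(-11)² = (-5/7 - ¼*(-11))² = (-5/7 + 11/4)² = (57/28)² = 3249/784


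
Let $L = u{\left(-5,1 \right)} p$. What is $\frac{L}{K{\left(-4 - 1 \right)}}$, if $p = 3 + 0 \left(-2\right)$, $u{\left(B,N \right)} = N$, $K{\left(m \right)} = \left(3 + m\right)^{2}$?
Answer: $\frac{3}{4} \approx 0.75$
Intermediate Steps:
$p = 3$ ($p = 3 + 0 = 3$)
$L = 3$ ($L = 1 \cdot 3 = 3$)
$\frac{L}{K{\left(-4 - 1 \right)}} = \frac{1}{\left(3 - 5\right)^{2}} \cdot 3 = \frac{1}{\left(-2\right)^{2}} \cdot 3 = \frac{1}{4} \cdot 3 = \frac{3}{4}$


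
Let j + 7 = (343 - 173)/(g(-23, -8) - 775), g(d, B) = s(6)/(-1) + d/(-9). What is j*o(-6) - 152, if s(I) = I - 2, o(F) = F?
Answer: -189875/1747 ≈ -108.69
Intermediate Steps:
s(I) = -2 + I
g(d, B) = -4 - d/9 (g(d, B) = (-2 + 6)/(-1) + d/(-9) = 4*(-1) + d*(-1/9) = -4 - d/9)
j = -25223/3494 (j = -7 + (343 - 173)/((-4 - 1/9*(-23)) - 775) = -7 + 170/((-4 + 23/9) - 775) = -7 + 170/(-13/9 - 775) = -7 + 170/(-6988/9) = -7 + 170*(-9/6988) = -7 - 765/3494 = -25223/3494 ≈ -7.2189)
j*o(-6) - 152 = -25223/3494*(-6) - 152 = 75669/1747 - 152 = -189875/1747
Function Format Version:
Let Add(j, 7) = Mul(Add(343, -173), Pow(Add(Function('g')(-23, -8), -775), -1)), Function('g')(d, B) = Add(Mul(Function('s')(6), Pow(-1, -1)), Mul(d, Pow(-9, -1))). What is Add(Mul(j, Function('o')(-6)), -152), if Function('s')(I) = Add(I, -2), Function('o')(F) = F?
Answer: Rational(-189875, 1747) ≈ -108.69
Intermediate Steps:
Function('s')(I) = Add(-2, I)
Function('g')(d, B) = Add(-4, Mul(Rational(-1, 9), d)) (Function('g')(d, B) = Add(Mul(Add(-2, 6), Pow(-1, -1)), Mul(d, Pow(-9, -1))) = Add(Mul(4, -1), Mul(d, Rational(-1, 9))) = Add(-4, Mul(Rational(-1, 9), d)))
j = Rational(-25223, 3494) (j = Add(-7, Mul(Add(343, -173), Pow(Add(Add(-4, Mul(Rational(-1, 9), -23)), -775), -1))) = Add(-7, Mul(170, Pow(Add(Add(-4, Rational(23, 9)), -775), -1))) = Add(-7, Mul(170, Pow(Add(Rational(-13, 9), -775), -1))) = Add(-7, Mul(170, Pow(Rational(-6988, 9), -1))) = Add(-7, Mul(170, Rational(-9, 6988))) = Add(-7, Rational(-765, 3494)) = Rational(-25223, 3494) ≈ -7.2189)
Add(Mul(j, Function('o')(-6)), -152) = Add(Mul(Rational(-25223, 3494), -6), -152) = Add(Rational(75669, 1747), -152) = Rational(-189875, 1747)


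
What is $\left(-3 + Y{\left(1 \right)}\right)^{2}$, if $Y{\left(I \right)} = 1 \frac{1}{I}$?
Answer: $4$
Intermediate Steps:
$Y{\left(I \right)} = \frac{1}{I}$
$\left(-3 + Y{\left(1 \right)}\right)^{2} = \left(-3 + 1^{-1}\right)^{2} = \left(-3 + 1\right)^{2} = \left(-2\right)^{2} = 4$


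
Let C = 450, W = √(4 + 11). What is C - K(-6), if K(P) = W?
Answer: 450 - √15 ≈ 446.13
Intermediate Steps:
W = √15 ≈ 3.8730
K(P) = √15
C - K(-6) = 450 - √15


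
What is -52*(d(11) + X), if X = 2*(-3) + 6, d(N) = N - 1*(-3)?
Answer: -728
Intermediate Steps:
d(N) = 3 + N (d(N) = N + 3 = 3 + N)
X = 0 (X = -6 + 6 = 0)
-52*(d(11) + X) = -52*((3 + 11) + 0) = -52*(14 + 0) = -52*14 = -728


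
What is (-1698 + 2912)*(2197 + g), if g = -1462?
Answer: 892290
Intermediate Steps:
(-1698 + 2912)*(2197 + g) = (-1698 + 2912)*(2197 - 1462) = 1214*735 = 892290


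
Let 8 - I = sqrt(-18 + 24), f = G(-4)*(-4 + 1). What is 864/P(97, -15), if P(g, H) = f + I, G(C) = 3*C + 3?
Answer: 30240/1219 + 864*sqrt(6)/1219 ≈ 26.543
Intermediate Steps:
G(C) = 3 + 3*C
f = 27 (f = (3 + 3*(-4))*(-4 + 1) = (3 - 12)*(-3) = -9*(-3) = 27)
I = 8 - sqrt(6) (I = 8 - sqrt(-18 + 24) = 8 - sqrt(6) ≈ 5.5505)
P(g, H) = 35 - sqrt(6) (P(g, H) = 27 + (8 - sqrt(6)) = 35 - sqrt(6))
864/P(97, -15) = 864/(35 - sqrt(6))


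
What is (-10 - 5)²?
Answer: 225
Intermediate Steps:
(-10 - 5)² = (-15)² = 225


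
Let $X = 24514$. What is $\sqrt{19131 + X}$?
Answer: $\sqrt{43645} \approx 208.91$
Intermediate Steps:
$\sqrt{19131 + X} = \sqrt{19131 + 24514} = \sqrt{43645}$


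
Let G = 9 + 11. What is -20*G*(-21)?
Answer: 8400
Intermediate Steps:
G = 20
-20*G*(-21) = -20*20*(-21) = -400*(-21) = 8400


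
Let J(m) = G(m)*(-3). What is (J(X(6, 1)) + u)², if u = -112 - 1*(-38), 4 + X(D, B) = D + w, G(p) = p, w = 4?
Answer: 8464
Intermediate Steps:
X(D, B) = D (X(D, B) = -4 + (D + 4) = -4 + (4 + D) = D)
J(m) = -3*m (J(m) = m*(-3) = -3*m)
u = -74 (u = -112 + 38 = -74)
(J(X(6, 1)) + u)² = (-3*6 - 74)² = (-18 - 74)² = (-92)² = 8464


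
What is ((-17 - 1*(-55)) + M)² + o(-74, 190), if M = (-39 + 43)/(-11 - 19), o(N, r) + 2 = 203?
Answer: 367849/225 ≈ 1634.9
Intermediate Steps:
o(N, r) = 201 (o(N, r) = -2 + 203 = 201)
M = -2/15 (M = 4/(-30) = 4*(-1/30) = -2/15 ≈ -0.13333)
((-17 - 1*(-55)) + M)² + o(-74, 190) = ((-17 - 1*(-55)) - 2/15)² + 201 = ((-17 + 55) - 2/15)² + 201 = (38 - 2/15)² + 201 = (568/15)² + 201 = 322624/225 + 201 = 367849/225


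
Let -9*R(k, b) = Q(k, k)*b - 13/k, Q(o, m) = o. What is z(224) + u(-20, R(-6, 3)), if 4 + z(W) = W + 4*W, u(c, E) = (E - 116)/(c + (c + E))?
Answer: 2310709/2065 ≈ 1119.0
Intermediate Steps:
R(k, b) = 13/(9*k) - b*k/9 (R(k, b) = -(k*b - 13/k)/9 = -(b*k - 13/k)/9 = -(-13/k + b*k)/9 = 13/(9*k) - b*k/9)
u(c, E) = (-116 + E)/(E + 2*c) (u(c, E) = (-116 + E)/(c + (E + c)) = (-116 + E)/(E + 2*c))
z(W) = -4 + 5*W (z(W) = -4 + (W + 4*W) = -4 + 5*W)
z(224) + u(-20, R(-6, 3)) = (-4 + 5*224) + (-116 + (⅑)*(13 - 1*3*(-6)²)/(-6))/((⅑)*(13 - 1*3*(-6)²)/(-6) + 2*(-20)) = (-4 + 1120) + (-116 + (⅑)*(-⅙)*(13 - 1*3*36))/((⅑)*(-⅙)*(13 - 1*3*36) - 40) = 1116 + (-116 + (⅑)*(-⅙)*(13 - 108))/((⅑)*(-⅙)*(13 - 108) - 40) = 1116 + (-116 + (⅑)*(-⅙)*(-95))/((⅑)*(-⅙)*(-95) - 40) = 1116 + (-116 + 95/54)/(95/54 - 40) = 1116 - 6169/54/(-2065/54) = 1116 - 54/2065*(-6169/54) = 1116 + 6169/2065 = 2310709/2065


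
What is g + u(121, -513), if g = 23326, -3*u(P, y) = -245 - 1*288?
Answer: 70511/3 ≈ 23504.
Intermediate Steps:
u(P, y) = 533/3 (u(P, y) = -(-245 - 1*288)/3 = -(-245 - 288)/3 = -1/3*(-533) = 533/3)
g + u(121, -513) = 23326 + 533/3 = 70511/3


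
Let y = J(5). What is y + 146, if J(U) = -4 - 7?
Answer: 135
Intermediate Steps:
J(U) = -11
y = -11
y + 146 = -11 + 146 = 135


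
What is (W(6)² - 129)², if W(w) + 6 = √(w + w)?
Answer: 8289 + 3888*√3 ≈ 15023.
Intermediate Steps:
W(w) = -6 + √2*√w (W(w) = -6 + √(w + w) = -6 + √(2*w) = -6 + √2*√w)
(W(6)² - 129)² = ((-6 + √2*√6)² - 129)² = ((-6 + 2*√3)² - 129)² = (-129 + (-6 + 2*√3)²)²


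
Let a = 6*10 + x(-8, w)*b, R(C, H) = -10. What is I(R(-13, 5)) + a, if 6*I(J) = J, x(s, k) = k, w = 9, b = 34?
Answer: 1093/3 ≈ 364.33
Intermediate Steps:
I(J) = J/6
a = 366 (a = 6*10 + 9*34 = 60 + 306 = 366)
I(R(-13, 5)) + a = (⅙)*(-10) + 366 = -5/3 + 366 = 1093/3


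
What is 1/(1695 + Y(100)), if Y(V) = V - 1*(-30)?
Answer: 1/1825 ≈ 0.00054795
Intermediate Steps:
Y(V) = 30 + V (Y(V) = V + 30 = 30 + V)
1/(1695 + Y(100)) = 1/(1695 + (30 + 100)) = 1/(1695 + 130) = 1/1825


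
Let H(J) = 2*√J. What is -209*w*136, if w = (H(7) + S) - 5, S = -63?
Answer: 1932832 - 56848*√7 ≈ 1.7824e+6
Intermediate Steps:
w = -68 + 2*√7 (w = (2*√7 - 63) - 5 = (-63 + 2*√7) - 5 = -68 + 2*√7 ≈ -62.708)
-209*w*136 = -209*(-68 + 2*√7)*136 = (14212 - 418*√7)*136 = 1932832 - 56848*√7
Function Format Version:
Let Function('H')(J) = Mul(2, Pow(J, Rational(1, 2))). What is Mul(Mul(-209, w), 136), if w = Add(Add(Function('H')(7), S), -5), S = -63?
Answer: Add(1932832, Mul(-56848, Pow(7, Rational(1, 2)))) ≈ 1.7824e+6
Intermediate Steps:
w = Add(-68, Mul(2, Pow(7, Rational(1, 2)))) (w = Add(Add(Mul(2, Pow(7, Rational(1, 2))), -63), -5) = Add(Add(-63, Mul(2, Pow(7, Rational(1, 2)))), -5) = Add(-68, Mul(2, Pow(7, Rational(1, 2)))) ≈ -62.708)
Mul(Mul(-209, w), 136) = Mul(Mul(-209, Add(-68, Mul(2, Pow(7, Rational(1, 2))))), 136) = Mul(Add(14212, Mul(-418, Pow(7, Rational(1, 2)))), 136) = Add(1932832, Mul(-56848, Pow(7, Rational(1, 2))))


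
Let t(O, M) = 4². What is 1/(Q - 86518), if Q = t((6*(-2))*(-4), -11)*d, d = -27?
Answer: -1/86950 ≈ -1.1501e-5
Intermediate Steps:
t(O, M) = 16
Q = -432 (Q = 16*(-27) = -432)
1/(Q - 86518) = 1/(-432 - 86518) = 1/(-86950) = -1/86950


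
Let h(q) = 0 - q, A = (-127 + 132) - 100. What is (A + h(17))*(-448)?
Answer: 50176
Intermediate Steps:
A = -95 (A = 5 - 100 = -95)
h(q) = -q
(A + h(17))*(-448) = (-95 - 1*17)*(-448) = (-95 - 17)*(-448) = -112*(-448) = 50176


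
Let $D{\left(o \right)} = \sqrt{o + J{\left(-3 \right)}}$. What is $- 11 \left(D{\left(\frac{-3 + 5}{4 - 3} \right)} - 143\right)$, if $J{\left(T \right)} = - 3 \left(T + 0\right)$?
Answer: $1573 - 11 \sqrt{11} \approx 1536.5$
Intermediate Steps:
$J{\left(T \right)} = - 3 T$
$D{\left(o \right)} = \sqrt{9 + o}$ ($D{\left(o \right)} = \sqrt{o - -9} = \sqrt{o + 9} = \sqrt{9 + o}$)
$- 11 \left(D{\left(\frac{-3 + 5}{4 - 3} \right)} - 143\right) = - 11 \left(\sqrt{9 + \frac{-3 + 5}{4 - 3}} - 143\right) = - 11 \left(\sqrt{9 + \frac{2}{1}} - 143\right) = - 11 \left(\sqrt{9 + 2 \cdot 1} - 143\right) = - 11 \left(\sqrt{9 + 2} - 143\right) = - 11 \left(\sqrt{11} - 143\right) = - 11 \left(-143 + \sqrt{11}\right) = 1573 - 11 \sqrt{11}$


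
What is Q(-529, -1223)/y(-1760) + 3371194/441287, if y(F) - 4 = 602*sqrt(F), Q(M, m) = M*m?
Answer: 537848555376745/70366638302268 - 194737067*I*sqrt(110)/79728882 ≈ 7.6435 - 25.617*I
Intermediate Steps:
y(F) = 4 + 602*sqrt(F)
Q(-529, -1223)/y(-1760) + 3371194/441287 = (-529*(-1223))/(4 + 602*sqrt(-1760)) + 3371194/441287 = 646967/(4 + 602*(4*I*sqrt(110))) + 3371194*(1/441287) = 646967/(4 + 2408*I*sqrt(110)) + 3371194/441287 = 3371194/441287 + 646967/(4 + 2408*I*sqrt(110))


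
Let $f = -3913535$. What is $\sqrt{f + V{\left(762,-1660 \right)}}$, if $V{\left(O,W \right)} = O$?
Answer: $i \sqrt{3912773} \approx 1978.1 i$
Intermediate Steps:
$\sqrt{f + V{\left(762,-1660 \right)}} = \sqrt{-3913535 + 762} = \sqrt{-3912773} = i \sqrt{3912773}$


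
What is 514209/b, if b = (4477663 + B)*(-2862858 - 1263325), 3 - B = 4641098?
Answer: 514209/674350340056 ≈ 7.6252e-7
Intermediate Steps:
B = -4641095 (B = 3 - 1*4641098 = 3 - 4641098 = -4641095)
b = 674350340056 (b = (4477663 - 4641095)*(-2862858 - 1263325) = -163432*(-4126183) = 674350340056)
514209/b = 514209/674350340056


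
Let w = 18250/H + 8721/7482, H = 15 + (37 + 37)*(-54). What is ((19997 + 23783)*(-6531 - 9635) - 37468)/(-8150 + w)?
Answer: 7027323543702072/80952146833 ≈ 86808.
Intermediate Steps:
H = -3981 (H = 15 + 74*(-54) = 15 - 3996 = -3981)
w = -33942733/9928614 (w = 18250/(-3981) + 8721/7482 = 18250*(-1/3981) + 8721*(1/7482) = -18250/3981 + 2907/2494 = -33942733/9928614 ≈ -3.4187)
((19997 + 23783)*(-6531 - 9635) - 37468)/(-8150 + w) = ((19997 + 23783)*(-6531 - 9635) - 37468)/(-8150 - 33942733/9928614) = (43780*(-16166) - 37468)/(-80952146833/9928614) = (-707747480 - 37468)*(-9928614/80952146833) = -707784948*(-9928614/80952146833) = 7027323543702072/80952146833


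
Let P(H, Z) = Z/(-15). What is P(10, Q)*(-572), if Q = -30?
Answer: -1144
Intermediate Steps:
P(H, Z) = -Z/15 (P(H, Z) = Z*(-1/15) = -Z/15)
P(10, Q)*(-572) = -1/15*(-30)*(-572) = 2*(-572) = -1144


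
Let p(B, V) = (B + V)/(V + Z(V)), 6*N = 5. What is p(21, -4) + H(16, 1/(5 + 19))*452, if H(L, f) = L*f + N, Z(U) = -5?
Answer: 6085/9 ≈ 676.11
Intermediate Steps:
N = ⅚ (N = (⅙)*5 = ⅚ ≈ 0.83333)
H(L, f) = ⅚ + L*f (H(L, f) = L*f + ⅚ = ⅚ + L*f)
p(B, V) = (B + V)/(-5 + V) (p(B, V) = (B + V)/(V - 5) = (B + V)/(-5 + V))
p(21, -4) + H(16, 1/(5 + 19))*452 = (21 - 4)/(-5 - 4) + (⅚ + 16/(5 + 19))*452 = 17/(-9) + (⅚ + 16/24)*452 = -⅑*17 + (⅚ + 16*(1/24))*452 = -17/9 + (⅚ + ⅔)*452 = -17/9 + (3/2)*452 = -17/9 + 678 = 6085/9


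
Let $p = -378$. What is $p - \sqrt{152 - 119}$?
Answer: $-378 - \sqrt{33} \approx -383.74$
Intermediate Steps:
$p - \sqrt{152 - 119} = -378 - \sqrt{152 - 119} = -378 - \sqrt{33}$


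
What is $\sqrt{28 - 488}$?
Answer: $2 i \sqrt{115} \approx 21.448 i$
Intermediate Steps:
$\sqrt{28 - 488} = \sqrt{-460} = 2 i \sqrt{115}$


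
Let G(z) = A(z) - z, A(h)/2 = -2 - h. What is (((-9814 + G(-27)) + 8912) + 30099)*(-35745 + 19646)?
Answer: -471282126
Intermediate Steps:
A(h) = -4 - 2*h (A(h) = 2*(-2 - h) = -4 - 2*h)
G(z) = -4 - 3*z (G(z) = (-4 - 2*z) - z = -4 - 3*z)
(((-9814 + G(-27)) + 8912) + 30099)*(-35745 + 19646) = (((-9814 + (-4 - 3*(-27))) + 8912) + 30099)*(-35745 + 19646) = (((-9814 + (-4 + 81)) + 8912) + 30099)*(-16099) = (((-9814 + 77) + 8912) + 30099)*(-16099) = ((-9737 + 8912) + 30099)*(-16099) = (-825 + 30099)*(-16099) = 29274*(-16099) = -471282126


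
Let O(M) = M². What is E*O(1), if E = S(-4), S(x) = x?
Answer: -4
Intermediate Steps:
E = -4
E*O(1) = -4*1² = -4*1 = -4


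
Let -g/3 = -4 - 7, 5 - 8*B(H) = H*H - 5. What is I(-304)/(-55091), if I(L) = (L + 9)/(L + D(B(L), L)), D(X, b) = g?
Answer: -295/14929661 ≈ -1.9759e-5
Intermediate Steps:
B(H) = 5/4 - H²/8 (B(H) = 5/8 - (H*H - 5)/8 = 5/8 - (H² - 5)/8 = 5/8 - (-5 + H²)/8 = 5/8 + (5/8 - H²/8) = 5/4 - H²/8)
g = 33 (g = -3*(-4 - 7) = -3*(-11) = 33)
D(X, b) = 33
I(L) = (9 + L)/(33 + L) (I(L) = (L + 9)/(L + 33) = (9 + L)/(33 + L))
I(-304)/(-55091) = ((9 - 304)/(33 - 304))/(-55091) = (-295/(-271))*(-1/55091) = -1/271*(-295)*(-1/55091) = (295/271)*(-1/55091) = -295/14929661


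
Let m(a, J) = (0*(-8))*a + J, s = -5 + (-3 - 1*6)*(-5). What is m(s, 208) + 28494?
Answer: 28702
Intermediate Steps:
s = 40 (s = -5 + (-3 - 6)*(-5) = -5 - 9*(-5) = -5 + 45 = 40)
m(a, J) = J (m(a, J) = 0*a + J = 0 + J = J)
m(s, 208) + 28494 = 208 + 28494 = 28702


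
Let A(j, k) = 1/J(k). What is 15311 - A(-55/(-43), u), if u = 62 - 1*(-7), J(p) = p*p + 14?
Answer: 73110024/4775 ≈ 15311.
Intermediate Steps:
J(p) = 14 + p**2 (J(p) = p**2 + 14 = 14 + p**2)
u = 69 (u = 62 + 7 = 69)
A(j, k) = 1/(14 + k**2)
15311 - A(-55/(-43), u) = 15311 - 1/(14 + 69**2) = 15311 - 1/(14 + 4761) = 15311 - 1/4775 = 73110024/4775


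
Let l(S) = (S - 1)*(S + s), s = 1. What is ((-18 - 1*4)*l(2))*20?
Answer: -1320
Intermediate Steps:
l(S) = (1 + S)*(-1 + S) (l(S) = (S - 1)*(S + 1) = (-1 + S)*(1 + S) = (1 + S)*(-1 + S))
((-18 - 1*4)*l(2))*20 = ((-18 - 1*4)*(-1 + 2²))*20 = ((-18 - 4)*(-1 + 4))*20 = -22*3*20 = -66*20 = -1320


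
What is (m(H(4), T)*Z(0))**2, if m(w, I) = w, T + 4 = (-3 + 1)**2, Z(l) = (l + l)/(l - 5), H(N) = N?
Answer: 0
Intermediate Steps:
Z(l) = 2*l/(-5 + l) (Z(l) = (2*l)/(-5 + l) = 2*l/(-5 + l))
T = 0 (T = -4 + (-3 + 1)**2 = -4 + (-2)**2 = -4 + 4 = 0)
(m(H(4), T)*Z(0))**2 = (4*(2*0/(-5 + 0)))**2 = (4*(2*0/(-5)))**2 = (4*(2*0*(-1/5)))**2 = (4*0)**2 = 0**2 = 0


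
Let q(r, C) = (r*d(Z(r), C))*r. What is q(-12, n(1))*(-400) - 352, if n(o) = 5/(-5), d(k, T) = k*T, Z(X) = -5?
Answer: -288352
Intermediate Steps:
d(k, T) = T*k
n(o) = -1 (n(o) = 5*(-⅕) = -1)
q(r, C) = -5*C*r² (q(r, C) = (r*(C*(-5)))*r = (r*(-5*C))*r = (-5*C*r)*r = -5*C*r²)
q(-12, n(1))*(-400) - 352 = -5*(-1)*(-12)²*(-400) - 352 = -5*(-1)*144*(-400) - 352 = 720*(-400) - 352 = -288000 - 352 = -288352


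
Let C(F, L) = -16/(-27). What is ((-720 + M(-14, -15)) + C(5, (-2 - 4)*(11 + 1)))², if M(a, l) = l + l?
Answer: 409414756/729 ≈ 5.6161e+5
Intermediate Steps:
M(a, l) = 2*l
C(F, L) = 16/27 (C(F, L) = -16*(-1/27) = 16/27)
((-720 + M(-14, -15)) + C(5, (-2 - 4)*(11 + 1)))² = ((-720 + 2*(-15)) + 16/27)² = ((-720 - 30) + 16/27)² = (-750 + 16/27)² = (-20234/27)² = 409414756/729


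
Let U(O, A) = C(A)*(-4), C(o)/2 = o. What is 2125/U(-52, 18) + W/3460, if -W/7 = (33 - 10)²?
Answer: -1971433/124560 ≈ -15.827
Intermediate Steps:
C(o) = 2*o
U(O, A) = -8*A (U(O, A) = (2*A)*(-4) = -8*A)
W = -3703 (W = -7*(33 - 10)² = -7*23² = -7*529 = -3703)
2125/U(-52, 18) + W/3460 = 2125/((-8*18)) - 3703/3460 = 2125/(-144) - 3703*1/3460 = 2125*(-1/144) - 3703/3460 = -2125/144 - 3703/3460 = -1971433/124560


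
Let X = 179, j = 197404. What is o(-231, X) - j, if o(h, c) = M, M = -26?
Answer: -197430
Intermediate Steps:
o(h, c) = -26
o(-231, X) - j = -26 - 1*197404 = -26 - 197404 = -197430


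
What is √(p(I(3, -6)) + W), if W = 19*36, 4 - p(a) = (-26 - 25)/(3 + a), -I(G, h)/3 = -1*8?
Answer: √6209/3 ≈ 26.266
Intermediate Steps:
I(G, h) = 24 (I(G, h) = -(-3)*8 = -3*(-8) = 24)
p(a) = 4 + 51/(3 + a) (p(a) = 4 - (-26 - 25)/(3 + a) = 4 - (-51)/(3 + a) = 4 + 51/(3 + a))
W = 684
√(p(I(3, -6)) + W) = √((63 + 4*24)/(3 + 24) + 684) = √((63 + 96)/27 + 684) = √((1/27)*159 + 684) = √(53/9 + 684) = √(6209/9) = √6209/3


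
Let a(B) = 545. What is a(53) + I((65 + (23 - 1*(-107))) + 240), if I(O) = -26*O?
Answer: -10765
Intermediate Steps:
a(53) + I((65 + (23 - 1*(-107))) + 240) = 545 - 26*((65 + (23 - 1*(-107))) + 240) = 545 - 26*((65 + (23 + 107)) + 240) = 545 - 26*((65 + 130) + 240) = 545 - 26*(195 + 240) = 545 - 26*435 = 545 - 11310 = -10765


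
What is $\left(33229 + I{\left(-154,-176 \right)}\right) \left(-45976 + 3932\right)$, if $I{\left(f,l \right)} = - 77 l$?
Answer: $-1966860364$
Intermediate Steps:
$\left(33229 + I{\left(-154,-176 \right)}\right) \left(-45976 + 3932\right) = \left(33229 - -13552\right) \left(-45976 + 3932\right) = \left(33229 + 13552\right) \left(-42044\right) = 46781 \left(-42044\right) = -1966860364$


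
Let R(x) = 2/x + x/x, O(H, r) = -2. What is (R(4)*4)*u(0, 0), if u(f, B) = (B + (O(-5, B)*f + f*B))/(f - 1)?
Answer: 0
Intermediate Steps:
R(x) = 1 + 2/x (R(x) = 2/x + 1 = 1 + 2/x)
u(f, B) = (B - 2*f + B*f)/(-1 + f) (u(f, B) = (B + (-2*f + f*B))/(f - 1) = (B + (-2*f + B*f))/(-1 + f) = (B - 2*f + B*f)/(-1 + f))
(R(4)*4)*u(0, 0) = (((2 + 4)/4)*4)*((0 - 2*0 + 0*0)/(-1 + 0)) = (((¼)*6)*4)*((0 + 0 + 0)/(-1)) = ((3/2)*4)*(-1*0) = 6*0 = 0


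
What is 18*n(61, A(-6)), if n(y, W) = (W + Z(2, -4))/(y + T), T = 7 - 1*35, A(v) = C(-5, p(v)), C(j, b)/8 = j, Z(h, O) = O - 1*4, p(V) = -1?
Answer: -288/11 ≈ -26.182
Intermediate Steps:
Z(h, O) = -4 + O (Z(h, O) = O - 4 = -4 + O)
C(j, b) = 8*j
A(v) = -40 (A(v) = 8*(-5) = -40)
T = -28 (T = 7 - 35 = -28)
n(y, W) = (-8 + W)/(-28 + y) (n(y, W) = (W + (-4 - 4))/(y - 28) = (W - 8)/(-28 + y) = (-8 + W)/(-28 + y))
18*n(61, A(-6)) = 18*((-8 - 40)/(-28 + 61)) = 18*(-48/33) = 18*((1/33)*(-48)) = 18*(-16/11) = -288/11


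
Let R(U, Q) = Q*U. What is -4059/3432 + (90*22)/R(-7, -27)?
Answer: 20297/2184 ≈ 9.2935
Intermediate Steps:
-4059/3432 + (90*22)/R(-7, -27) = -4059/3432 + (90*22)/((-27*(-7))) = -4059*1/3432 + 1980/189 = -123/104 + 1980*(1/189) = -123/104 + 220/21 = 20297/2184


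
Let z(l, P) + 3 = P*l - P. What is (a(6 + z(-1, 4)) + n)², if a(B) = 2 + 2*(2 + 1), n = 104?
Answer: 12544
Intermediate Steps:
z(l, P) = -3 - P + P*l (z(l, P) = -3 + (P*l - P) = -3 + (-P + P*l) = -3 - P + P*l)
a(B) = 8 (a(B) = 2 + 2*3 = 2 + 6 = 8)
(a(6 + z(-1, 4)) + n)² = (8 + 104)² = 112² = 12544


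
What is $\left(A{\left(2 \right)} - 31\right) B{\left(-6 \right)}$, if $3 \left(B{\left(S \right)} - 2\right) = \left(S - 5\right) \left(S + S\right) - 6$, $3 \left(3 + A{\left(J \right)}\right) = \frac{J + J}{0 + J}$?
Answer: $- \frac{4400}{3} \approx -1466.7$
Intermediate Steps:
$A{\left(J \right)} = - \frac{7}{3}$ ($A{\left(J \right)} = -3 + \frac{\left(J + J\right) \frac{1}{0 + J}}{3} = -3 + \frac{2 J \frac{1}{J}}{3} = -3 + \frac{1}{3} \cdot 2 = -3 + \frac{2}{3} = - \frac{7}{3}$)
$B{\left(S \right)} = \frac{2 S \left(-5 + S\right)}{3}$ ($B{\left(S \right)} = 2 + \frac{\left(S - 5\right) \left(S + S\right) - 6}{3} = 2 + \frac{\left(-5 + S\right) 2 S - 6}{3} = 2 + \frac{2 S \left(-5 + S\right) - 6}{3} = 2 + \frac{-6 + 2 S \left(-5 + S\right)}{3} = 2 + \left(-2 + \frac{2 S \left(-5 + S\right)}{3}\right) = \frac{2 S \left(-5 + S\right)}{3}$)
$\left(A{\left(2 \right)} - 31\right) B{\left(-6 \right)} = \left(- \frac{7}{3} - 31\right) \frac{2}{3} \left(-6\right) \left(-5 - 6\right) = - \frac{100 \cdot \frac{2}{3} \left(-6\right) \left(-11\right)}{3} = \left(- \frac{100}{3}\right) 44 = - \frac{4400}{3}$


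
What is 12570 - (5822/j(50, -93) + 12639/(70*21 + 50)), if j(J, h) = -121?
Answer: 2319194521/183920 ≈ 12610.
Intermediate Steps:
12570 - (5822/j(50, -93) + 12639/(70*21 + 50)) = 12570 - (5822/(-121) + 12639/(70*21 + 50)) = 12570 - (5822*(-1/121) + 12639/(1470 + 50)) = 12570 - (-5822/121 + 12639/1520) = 12570 - 1*(-7320121/183920) = 12570 + 7320121/183920 = 2319194521/183920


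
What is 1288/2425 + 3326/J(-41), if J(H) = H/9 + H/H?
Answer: -36274367/38800 ≈ -934.91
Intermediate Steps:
J(H) = 1 + H/9 (J(H) = H*(1/9) + 1 = H/9 + 1 = 1 + H/9)
1288/2425 + 3326/J(-41) = 1288/2425 + 3326/(1 + (1/9)*(-41)) = 1288*(1/2425) + 3326/(1 - 41/9) = 1288/2425 + 3326/(-32/9) = 1288/2425 + 3326*(-9/32) = 1288/2425 - 14967/16 = -36274367/38800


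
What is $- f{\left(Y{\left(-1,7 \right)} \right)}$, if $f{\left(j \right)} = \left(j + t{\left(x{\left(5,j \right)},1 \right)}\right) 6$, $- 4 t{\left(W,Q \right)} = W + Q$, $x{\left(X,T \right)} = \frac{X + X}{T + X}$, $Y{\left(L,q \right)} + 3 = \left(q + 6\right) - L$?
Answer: $- \frac{1017}{16} \approx -63.563$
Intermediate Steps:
$Y{\left(L,q \right)} = 3 + q - L$ ($Y{\left(L,q \right)} = -3 - \left(-6 + L - q\right) = -3 + \left(6 + q - L\right) = 3 + q - L$)
$x{\left(X,T \right)} = \frac{2 X}{T + X}$
$t{\left(W,Q \right)} = - \frac{Q}{4} - \frac{W}{4}$ ($t{\left(W,Q \right)} = - \frac{W + Q}{4} = - \frac{Q + W}{4} = - \frac{Q}{4} - \frac{W}{4}$)
$f{\left(j \right)} = - \frac{3}{2} - \frac{15}{5 + j} + 6 j$ ($f{\left(j \right)} = \left(j - \left(\frac{1}{4} + \frac{2 \cdot 5 \frac{1}{j + 5}}{4}\right)\right) 6 = \left(j - \left(\frac{1}{4} + \frac{2 \cdot 5 \frac{1}{5 + j}}{4}\right)\right) 6 = \left(j - \left(\frac{1}{4} + \frac{10 \frac{1}{5 + j}}{4}\right)\right) 6 = \left(j - \left(\frac{1}{4} + \frac{5}{2 \left(5 + j\right)}\right)\right) 6 = \left(- \frac{1}{4} + j - \frac{5}{2 \left(5 + j\right)}\right) 6 = - \frac{3}{2} - \frac{15}{5 + j} + 6 j$)
$- f{\left(Y{\left(-1,7 \right)} \right)} = - \frac{3 \left(-15 + 4 \left(3 + 7 - -1\right)^{2} + 19 \left(3 + 7 - -1\right)\right)}{2 \left(5 + \left(3 + 7 - -1\right)\right)} = - \frac{3 \left(-15 + 4 \left(3 + 7 + 1\right)^{2} + 19 \left(3 + 7 + 1\right)\right)}{2 \left(5 + \left(3 + 7 + 1\right)\right)} = - \frac{3 \left(-15 + 4 \cdot 11^{2} + 19 \cdot 11\right)}{2 \left(5 + 11\right)} = - \frac{3 \left(-15 + 4 \cdot 121 + 209\right)}{2 \cdot 16} = - \frac{3 \left(-15 + 484 + 209\right)}{2 \cdot 16} = - \frac{3 \cdot 678}{2 \cdot 16} = \left(-1\right) \frac{1017}{16} = - \frac{1017}{16}$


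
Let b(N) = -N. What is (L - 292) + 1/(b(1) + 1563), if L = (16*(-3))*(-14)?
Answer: 593561/1562 ≈ 380.00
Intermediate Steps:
L = 672 (L = -48*(-14) = 672)
(L - 292) + 1/(b(1) + 1563) = (672 - 292) + 1/(-1*1 + 1563) = 380 + 1/(-1 + 1563) = 380 + 1/1562 = 593561/1562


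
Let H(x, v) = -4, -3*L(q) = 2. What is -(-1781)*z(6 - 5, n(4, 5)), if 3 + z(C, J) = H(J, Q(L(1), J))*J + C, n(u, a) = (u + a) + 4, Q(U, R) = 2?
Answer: -96174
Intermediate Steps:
L(q) = -⅔ (L(q) = -⅓*2 = -⅔)
n(u, a) = 4 + a + u (n(u, a) = (a + u) + 4 = 4 + a + u)
z(C, J) = -3 + C - 4*J (z(C, J) = -3 + (-4*J + C) = -3 + (C - 4*J) = -3 + C - 4*J)
-(-1781)*z(6 - 5, n(4, 5)) = -(-1781)*(-3 + (6 - 5) - 4*(4 + 5 + 4)) = -(-1781)*(-3 + 1 - 4*13) = -(-1781)*(-3 + 1 - 52) = -(-1781)*(-54) = -1*96174 = -96174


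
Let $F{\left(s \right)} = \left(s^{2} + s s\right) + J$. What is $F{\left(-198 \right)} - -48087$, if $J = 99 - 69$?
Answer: $126525$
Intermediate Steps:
$J = 30$ ($J = 99 - 69 = 30$)
$F{\left(s \right)} = 30 + 2 s^{2}$ ($F{\left(s \right)} = \left(s^{2} + s s\right) + 30 = \left(s^{2} + s^{2}\right) + 30 = 2 s^{2} + 30 = 30 + 2 s^{2}$)
$F{\left(-198 \right)} - -48087 = \left(30 + 2 \left(-198\right)^{2}\right) - -48087 = \left(30 + 2 \cdot 39204\right) + 48087 = \left(30 + 78408\right) + 48087 = 78438 + 48087 = 126525$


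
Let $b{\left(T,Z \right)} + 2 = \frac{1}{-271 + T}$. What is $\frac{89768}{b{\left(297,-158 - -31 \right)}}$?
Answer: $- \frac{2333968}{51} \approx -45764.0$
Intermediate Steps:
$b{\left(T,Z \right)} = -2 + \frac{1}{-271 + T}$
$\frac{89768}{b{\left(297,-158 - -31 \right)}} = \frac{89768}{\frac{1}{-271 + 297} \left(543 - 594\right)} = \frac{89768}{\frac{1}{26} \left(543 - 594\right)} = \frac{89768}{\frac{1}{26} \left(-51\right)} = \frac{89768}{- \frac{51}{26}} = 89768 \left(- \frac{26}{51}\right) = - \frac{2333968}{51}$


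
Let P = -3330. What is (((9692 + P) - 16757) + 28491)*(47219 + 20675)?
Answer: 1228609824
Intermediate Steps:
(((9692 + P) - 16757) + 28491)*(47219 + 20675) = (((9692 - 3330) - 16757) + 28491)*(47219 + 20675) = ((6362 - 16757) + 28491)*67894 = (-10395 + 28491)*67894 = 18096*67894 = 1228609824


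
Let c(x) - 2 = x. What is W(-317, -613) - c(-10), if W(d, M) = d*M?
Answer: 194329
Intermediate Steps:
c(x) = 2 + x
W(d, M) = M*d
W(-317, -613) - c(-10) = -613*(-317) - (2 - 10) = 194321 - 1*(-8) = 194321 + 8 = 194329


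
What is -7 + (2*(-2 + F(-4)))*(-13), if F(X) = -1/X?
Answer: 77/2 ≈ 38.500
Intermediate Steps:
-7 + (2*(-2 + F(-4)))*(-13) = -7 + (2*(-2 - 1/(-4)))*(-13) = -7 + (2*(-2 - 1*(-¼)))*(-13) = -7 + (2*(-2 + ¼))*(-13) = -7 + (2*(-7/4))*(-13) = -7 - 7/2*(-13) = -7 + 91/2 = 77/2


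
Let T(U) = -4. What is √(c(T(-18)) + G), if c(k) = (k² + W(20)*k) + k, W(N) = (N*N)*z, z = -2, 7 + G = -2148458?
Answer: I*√2145253 ≈ 1464.7*I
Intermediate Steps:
G = -2148465 (G = -7 - 2148458 = -2148465)
W(N) = -2*N² (W(N) = (N*N)*(-2) = N²*(-2) = -2*N²)
c(k) = k² - 799*k (c(k) = (k² + (-2*20²)*k) + k = (k² + (-2*400)*k) + k = (k² - 800*k) + k = k² - 799*k)
√(c(T(-18)) + G) = √(-4*(-799 - 4) - 2148465) = √(-4*(-803) - 2148465) = √(3212 - 2148465) = √(-2145253) = I*√2145253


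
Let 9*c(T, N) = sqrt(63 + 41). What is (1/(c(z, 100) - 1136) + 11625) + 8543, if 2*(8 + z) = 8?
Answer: 263520300010/13066259 - 9*sqrt(26)/52265036 ≈ 20168.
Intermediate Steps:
z = -4 (z = -8 + (1/2)*8 = -8 + 4 = -4)
c(T, N) = 2*sqrt(26)/9 (c(T, N) = sqrt(63 + 41)/9 = sqrt(104)/9 = (2*sqrt(26))/9 = 2*sqrt(26)/9)
(1/(c(z, 100) - 1136) + 11625) + 8543 = (1/(2*sqrt(26)/9 - 1136) + 11625) + 8543 = (1/(-1136 + 2*sqrt(26)/9) + 11625) + 8543 = (11625 + 1/(-1136 + 2*sqrt(26)/9)) + 8543 = 20168 + 1/(-1136 + 2*sqrt(26)/9)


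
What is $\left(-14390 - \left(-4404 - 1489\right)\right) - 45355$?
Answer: $-53852$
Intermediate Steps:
$\left(-14390 - \left(-4404 - 1489\right)\right) - 45355 = \left(-14390 - -5893\right) - 45355 = \left(-14390 + 5893\right) - 45355 = -8497 - 45355 = -53852$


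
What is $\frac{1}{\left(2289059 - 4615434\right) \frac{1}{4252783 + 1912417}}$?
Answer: $- \frac{246608}{93055} \approx -2.6501$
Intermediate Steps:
$\frac{1}{\left(2289059 - 4615434\right) \frac{1}{4252783 + 1912417}} = \frac{1}{\left(-2326375\right) \frac{1}{6165200}} = \frac{1}{- \frac{93055}{246608}} = - \frac{246608}{93055}$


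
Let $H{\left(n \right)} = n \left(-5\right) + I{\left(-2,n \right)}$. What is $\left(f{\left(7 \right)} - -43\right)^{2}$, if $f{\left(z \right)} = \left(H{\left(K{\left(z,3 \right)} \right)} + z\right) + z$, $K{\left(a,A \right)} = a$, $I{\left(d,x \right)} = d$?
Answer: $400$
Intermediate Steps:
$H{\left(n \right)} = -2 - 5 n$ ($H{\left(n \right)} = n \left(-5\right) - 2 = - 5 n - 2 = -2 - 5 n$)
$f{\left(z \right)} = -2 - 3 z$ ($f{\left(z \right)} = \left(\left(-2 - 5 z\right) + z\right) + z = \left(-2 - 4 z\right) + z = -2 - 3 z$)
$\left(f{\left(7 \right)} - -43\right)^{2} = \left(\left(-2 - 21\right) - -43\right)^{2} = \left(\left(-2 - 21\right) + 43\right)^{2} = \left(-23 + 43\right)^{2} = 20^{2} = 400$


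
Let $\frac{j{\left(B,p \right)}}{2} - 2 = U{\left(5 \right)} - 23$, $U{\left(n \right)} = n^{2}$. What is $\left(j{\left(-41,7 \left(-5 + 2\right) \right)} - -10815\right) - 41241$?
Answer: $-30418$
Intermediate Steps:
$j{\left(B,p \right)} = 8$ ($j{\left(B,p \right)} = 4 + 2 \left(5^{2} - 23\right) = 4 + 2 \left(25 - 23\right) = 4 + 2 \cdot 2 = 4 + 4 = 8$)
$\left(j{\left(-41,7 \left(-5 + 2\right) \right)} - -10815\right) - 41241 = \left(8 - -10815\right) - 41241 = \left(8 + 10815\right) - 41241 = 10823 - 41241 = -30418$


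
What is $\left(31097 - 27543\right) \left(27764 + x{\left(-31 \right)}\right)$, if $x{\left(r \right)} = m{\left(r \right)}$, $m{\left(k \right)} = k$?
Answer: $98563082$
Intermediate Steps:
$x{\left(r \right)} = r$
$\left(31097 - 27543\right) \left(27764 + x{\left(-31 \right)}\right) = \left(31097 - 27543\right) \left(27764 - 31\right) = 3554 \cdot 27733 = 98563082$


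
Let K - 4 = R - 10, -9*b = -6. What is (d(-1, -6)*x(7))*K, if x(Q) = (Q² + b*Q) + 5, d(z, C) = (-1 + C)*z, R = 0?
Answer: -2464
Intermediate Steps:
b = ⅔ (b = -⅑*(-6) = ⅔ ≈ 0.66667)
d(z, C) = z*(-1 + C)
x(Q) = 5 + Q² + 2*Q/3 (x(Q) = (Q² + 2*Q/3) + 5 = 5 + Q² + 2*Q/3)
K = -6 (K = 4 + (0 - 10) = 4 - 10 = -6)
(d(-1, -6)*x(7))*K = ((-(-1 - 6))*(5 + 7² + (⅔)*7))*(-6) = ((-1*(-7))*(5 + 49 + 14/3))*(-6) = (7*(176/3))*(-6) = (1232/3)*(-6) = -2464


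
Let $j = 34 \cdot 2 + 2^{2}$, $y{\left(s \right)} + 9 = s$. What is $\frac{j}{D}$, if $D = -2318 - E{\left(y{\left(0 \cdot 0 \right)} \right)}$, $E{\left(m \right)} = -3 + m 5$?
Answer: $- \frac{36}{1135} \approx -0.031718$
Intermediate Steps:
$y{\left(s \right)} = -9 + s$
$j = 72$ ($j = 68 + 4 = 72$)
$E{\left(m \right)} = -3 + 5 m$
$D = -2270$ ($D = -2318 - \left(-3 + 5 \left(-9 + 0 \cdot 0\right)\right) = -2318 - \left(-3 + 5 \left(-9 + 0\right)\right) = -2318 - \left(-3 + 5 \left(-9\right)\right) = -2318 - \left(-3 - 45\right) = -2318 - -48 = -2318 + 48 = -2270$)
$\frac{j}{D} = \frac{72}{-2270} = 72 \left(- \frac{1}{2270}\right) = - \frac{36}{1135}$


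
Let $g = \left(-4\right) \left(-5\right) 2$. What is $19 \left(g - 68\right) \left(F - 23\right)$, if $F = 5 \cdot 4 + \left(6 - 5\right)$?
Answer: $1064$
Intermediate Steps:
$F = 21$ ($F = 20 + 1 = 21$)
$g = 40$ ($g = 20 \cdot 2 = 40$)
$19 \left(g - 68\right) \left(F - 23\right) = 19 \left(40 - 68\right) \left(21 - 23\right) = 19 \left(-28\right) \left(-2\right) = \left(-532\right) \left(-2\right) = 1064$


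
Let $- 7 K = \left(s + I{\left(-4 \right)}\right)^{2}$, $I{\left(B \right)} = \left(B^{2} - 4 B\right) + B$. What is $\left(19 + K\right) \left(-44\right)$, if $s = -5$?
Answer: $\frac{17424}{7} \approx 2489.1$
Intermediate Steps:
$I{\left(B \right)} = B^{2} - 3 B$
$K = - \frac{529}{7}$ ($K = - \frac{\left(-5 - 4 \left(-3 - 4\right)\right)^{2}}{7} = - \frac{\left(-5 - -28\right)^{2}}{7} = - \frac{\left(-5 + 28\right)^{2}}{7} = - \frac{23^{2}}{7} = \left(- \frac{1}{7}\right) 529 = - \frac{529}{7} \approx -75.571$)
$\left(19 + K\right) \left(-44\right) = \left(19 - \frac{529}{7}\right) \left(-44\right) = \left(- \frac{396}{7}\right) \left(-44\right) = \frac{17424}{7}$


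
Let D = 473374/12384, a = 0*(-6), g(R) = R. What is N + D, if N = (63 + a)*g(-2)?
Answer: -543505/6192 ≈ -87.775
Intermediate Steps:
a = 0
N = -126 (N = (63 + 0)*(-2) = 63*(-2) = -126)
D = 236687/6192 (D = 473374*(1/12384) = 236687/6192 ≈ 38.225)
N + D = -126 + 236687/6192 = -543505/6192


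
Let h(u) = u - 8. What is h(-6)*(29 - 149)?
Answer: 1680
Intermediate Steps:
h(u) = -8 + u
h(-6)*(29 - 149) = (-8 - 6)*(29 - 149) = -14*(-120) = 1680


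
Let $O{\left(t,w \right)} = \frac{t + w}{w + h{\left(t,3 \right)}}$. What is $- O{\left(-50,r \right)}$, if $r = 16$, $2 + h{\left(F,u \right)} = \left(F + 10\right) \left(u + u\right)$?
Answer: $- \frac{17}{113} \approx -0.15044$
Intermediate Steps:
$h{\left(F,u \right)} = -2 + 2 u \left(10 + F\right)$ ($h{\left(F,u \right)} = -2 + \left(F + 10\right) \left(u + u\right) = -2 + \left(10 + F\right) 2 u = -2 + 2 u \left(10 + F\right)$)
$O{\left(t,w \right)} = \frac{t + w}{58 + w + 6 t}$ ($O{\left(t,w \right)} = \frac{t + w}{w + \left(-2 + 20 \cdot 3 + 2 t 3\right)} = \frac{t + w}{w + \left(-2 + 60 + 6 t\right)} = \frac{t + w}{w + \left(58 + 6 t\right)} = \frac{t + w}{58 + w + 6 t}$)
$- O{\left(-50,r \right)} = - \frac{-50 + 16}{58 + 16 + 6 \left(-50\right)} = - \frac{-34}{58 + 16 - 300} = - \frac{-34}{-226} = - \frac{\left(-1\right) \left(-34\right)}{226} = \left(-1\right) \frac{17}{113} = - \frac{17}{113}$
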